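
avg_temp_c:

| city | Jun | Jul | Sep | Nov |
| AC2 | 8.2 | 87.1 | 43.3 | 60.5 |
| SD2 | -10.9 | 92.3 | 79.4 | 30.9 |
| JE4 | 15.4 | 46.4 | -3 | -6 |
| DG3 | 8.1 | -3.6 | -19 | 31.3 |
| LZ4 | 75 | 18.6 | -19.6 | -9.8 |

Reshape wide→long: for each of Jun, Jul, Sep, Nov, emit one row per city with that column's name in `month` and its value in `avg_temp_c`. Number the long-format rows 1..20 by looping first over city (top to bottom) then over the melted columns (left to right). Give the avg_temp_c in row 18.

18.6

20 rows total (5 × 4). Row 18: index ⌊(18-1)/4⌋ = 4 into city → LZ4; (18-1) mod 4 = 1 into the melted columns → Jul.
So row 18 is (LZ4, Jul, 18.6); avg_temp_c = 18.6.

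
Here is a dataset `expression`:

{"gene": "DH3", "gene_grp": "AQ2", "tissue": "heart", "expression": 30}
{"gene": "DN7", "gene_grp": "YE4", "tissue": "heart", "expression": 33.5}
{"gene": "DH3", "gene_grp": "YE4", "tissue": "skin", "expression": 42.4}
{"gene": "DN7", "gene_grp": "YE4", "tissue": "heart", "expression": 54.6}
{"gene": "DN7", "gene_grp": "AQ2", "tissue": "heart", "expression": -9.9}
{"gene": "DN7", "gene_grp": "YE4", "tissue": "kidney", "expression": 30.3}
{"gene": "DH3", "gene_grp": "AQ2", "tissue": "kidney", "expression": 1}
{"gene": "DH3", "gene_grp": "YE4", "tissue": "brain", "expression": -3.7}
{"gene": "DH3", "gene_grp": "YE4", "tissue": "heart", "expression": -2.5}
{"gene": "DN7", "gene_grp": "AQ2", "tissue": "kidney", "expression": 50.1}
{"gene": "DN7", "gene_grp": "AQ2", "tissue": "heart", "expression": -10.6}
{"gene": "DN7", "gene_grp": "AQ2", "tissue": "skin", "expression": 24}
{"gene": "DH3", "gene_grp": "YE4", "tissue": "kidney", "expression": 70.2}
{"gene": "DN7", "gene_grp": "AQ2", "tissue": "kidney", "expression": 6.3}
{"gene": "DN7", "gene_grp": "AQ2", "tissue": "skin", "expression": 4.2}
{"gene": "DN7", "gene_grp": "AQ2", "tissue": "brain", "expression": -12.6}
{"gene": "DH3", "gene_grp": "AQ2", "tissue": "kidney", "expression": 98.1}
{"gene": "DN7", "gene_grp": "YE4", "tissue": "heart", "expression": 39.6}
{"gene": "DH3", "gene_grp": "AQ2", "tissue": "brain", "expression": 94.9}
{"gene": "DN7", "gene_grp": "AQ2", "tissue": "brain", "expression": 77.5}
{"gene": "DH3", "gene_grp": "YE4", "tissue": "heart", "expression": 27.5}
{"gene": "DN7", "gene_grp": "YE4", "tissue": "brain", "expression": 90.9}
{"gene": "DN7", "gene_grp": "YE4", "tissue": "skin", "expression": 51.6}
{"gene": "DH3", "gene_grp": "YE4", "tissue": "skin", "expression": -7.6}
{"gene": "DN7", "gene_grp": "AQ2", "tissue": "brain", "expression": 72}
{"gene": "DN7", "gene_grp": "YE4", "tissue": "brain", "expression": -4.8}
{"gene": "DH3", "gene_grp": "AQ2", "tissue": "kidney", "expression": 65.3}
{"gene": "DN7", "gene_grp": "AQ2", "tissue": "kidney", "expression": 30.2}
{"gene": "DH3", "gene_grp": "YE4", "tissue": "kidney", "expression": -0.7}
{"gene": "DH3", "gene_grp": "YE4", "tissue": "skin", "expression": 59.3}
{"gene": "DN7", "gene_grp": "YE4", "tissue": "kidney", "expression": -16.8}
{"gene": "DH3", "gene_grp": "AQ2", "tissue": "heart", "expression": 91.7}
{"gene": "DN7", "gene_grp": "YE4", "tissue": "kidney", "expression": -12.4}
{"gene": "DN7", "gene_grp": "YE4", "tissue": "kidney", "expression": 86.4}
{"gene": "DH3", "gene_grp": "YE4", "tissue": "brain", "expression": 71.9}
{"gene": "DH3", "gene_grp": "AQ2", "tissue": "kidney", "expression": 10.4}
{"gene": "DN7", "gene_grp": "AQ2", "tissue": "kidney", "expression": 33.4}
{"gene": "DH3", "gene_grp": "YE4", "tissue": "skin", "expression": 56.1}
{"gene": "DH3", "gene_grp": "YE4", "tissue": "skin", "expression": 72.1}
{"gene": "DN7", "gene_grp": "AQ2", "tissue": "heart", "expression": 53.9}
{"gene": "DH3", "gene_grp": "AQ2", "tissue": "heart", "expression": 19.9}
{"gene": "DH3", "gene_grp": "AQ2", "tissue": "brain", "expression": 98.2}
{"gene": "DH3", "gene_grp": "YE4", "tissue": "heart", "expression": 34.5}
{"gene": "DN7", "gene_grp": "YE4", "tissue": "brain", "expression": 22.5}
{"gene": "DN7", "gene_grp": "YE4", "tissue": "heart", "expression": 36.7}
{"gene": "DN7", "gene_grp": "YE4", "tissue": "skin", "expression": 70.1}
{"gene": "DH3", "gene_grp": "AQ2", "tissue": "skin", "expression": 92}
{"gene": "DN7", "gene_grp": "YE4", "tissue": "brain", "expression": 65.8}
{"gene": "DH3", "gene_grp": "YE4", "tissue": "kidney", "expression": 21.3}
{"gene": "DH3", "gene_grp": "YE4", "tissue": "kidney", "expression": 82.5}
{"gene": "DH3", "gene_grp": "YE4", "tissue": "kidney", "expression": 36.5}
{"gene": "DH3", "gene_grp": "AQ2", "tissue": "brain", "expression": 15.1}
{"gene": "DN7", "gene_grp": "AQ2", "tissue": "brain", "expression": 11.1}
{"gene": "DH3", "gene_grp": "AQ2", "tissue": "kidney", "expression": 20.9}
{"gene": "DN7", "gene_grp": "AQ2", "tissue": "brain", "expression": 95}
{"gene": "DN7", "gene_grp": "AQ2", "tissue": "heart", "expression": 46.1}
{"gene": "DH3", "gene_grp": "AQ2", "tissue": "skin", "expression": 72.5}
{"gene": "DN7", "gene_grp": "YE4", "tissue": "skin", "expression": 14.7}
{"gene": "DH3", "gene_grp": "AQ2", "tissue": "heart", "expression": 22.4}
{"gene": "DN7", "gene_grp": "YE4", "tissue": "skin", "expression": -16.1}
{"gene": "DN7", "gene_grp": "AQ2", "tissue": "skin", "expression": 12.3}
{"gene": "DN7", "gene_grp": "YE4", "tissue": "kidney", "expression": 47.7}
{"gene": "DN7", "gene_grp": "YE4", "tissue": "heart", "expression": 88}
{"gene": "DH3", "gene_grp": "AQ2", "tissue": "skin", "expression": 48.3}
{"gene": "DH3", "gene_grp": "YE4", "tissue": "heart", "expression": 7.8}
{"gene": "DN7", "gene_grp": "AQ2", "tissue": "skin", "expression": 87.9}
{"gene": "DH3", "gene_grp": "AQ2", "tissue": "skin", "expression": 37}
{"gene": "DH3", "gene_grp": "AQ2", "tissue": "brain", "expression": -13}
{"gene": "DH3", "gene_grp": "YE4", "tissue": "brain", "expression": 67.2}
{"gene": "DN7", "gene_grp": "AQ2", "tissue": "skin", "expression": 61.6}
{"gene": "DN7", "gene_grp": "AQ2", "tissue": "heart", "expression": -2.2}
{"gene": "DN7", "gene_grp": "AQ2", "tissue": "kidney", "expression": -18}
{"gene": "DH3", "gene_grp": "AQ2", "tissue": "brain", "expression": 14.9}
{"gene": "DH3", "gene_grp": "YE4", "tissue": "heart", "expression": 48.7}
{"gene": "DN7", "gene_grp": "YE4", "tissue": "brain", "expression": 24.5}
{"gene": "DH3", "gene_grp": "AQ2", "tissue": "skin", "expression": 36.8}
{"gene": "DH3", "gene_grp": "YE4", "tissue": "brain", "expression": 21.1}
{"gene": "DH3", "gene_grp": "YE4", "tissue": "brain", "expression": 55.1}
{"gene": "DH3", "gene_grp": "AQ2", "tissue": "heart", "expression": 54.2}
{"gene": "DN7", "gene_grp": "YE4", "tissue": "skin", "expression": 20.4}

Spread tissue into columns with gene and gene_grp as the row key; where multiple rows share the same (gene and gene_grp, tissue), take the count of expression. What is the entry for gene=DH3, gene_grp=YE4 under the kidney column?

5

Rows with gene=DH3, gene_grp=YE4 and tissue=kidney: expression values are 70.2, -0.7, 21.3, 82.5, 36.5.
5 rows match — count = 5.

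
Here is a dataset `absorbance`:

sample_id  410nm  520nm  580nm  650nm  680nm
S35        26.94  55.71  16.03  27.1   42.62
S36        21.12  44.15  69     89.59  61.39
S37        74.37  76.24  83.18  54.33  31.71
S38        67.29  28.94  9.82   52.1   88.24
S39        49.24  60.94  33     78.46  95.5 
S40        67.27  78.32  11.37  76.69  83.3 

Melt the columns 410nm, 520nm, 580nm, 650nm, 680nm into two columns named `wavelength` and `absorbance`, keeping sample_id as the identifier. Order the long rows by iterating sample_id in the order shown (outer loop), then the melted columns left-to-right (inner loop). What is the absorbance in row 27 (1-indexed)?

30 rows total (6 × 5). Row 27: index ⌊(27-1)/5⌋ = 5 into sample_id → S40; (27-1) mod 5 = 1 into the melted columns → 520nm.
So row 27 is (S40, 520nm, 78.32); absorbance = 78.32.

78.32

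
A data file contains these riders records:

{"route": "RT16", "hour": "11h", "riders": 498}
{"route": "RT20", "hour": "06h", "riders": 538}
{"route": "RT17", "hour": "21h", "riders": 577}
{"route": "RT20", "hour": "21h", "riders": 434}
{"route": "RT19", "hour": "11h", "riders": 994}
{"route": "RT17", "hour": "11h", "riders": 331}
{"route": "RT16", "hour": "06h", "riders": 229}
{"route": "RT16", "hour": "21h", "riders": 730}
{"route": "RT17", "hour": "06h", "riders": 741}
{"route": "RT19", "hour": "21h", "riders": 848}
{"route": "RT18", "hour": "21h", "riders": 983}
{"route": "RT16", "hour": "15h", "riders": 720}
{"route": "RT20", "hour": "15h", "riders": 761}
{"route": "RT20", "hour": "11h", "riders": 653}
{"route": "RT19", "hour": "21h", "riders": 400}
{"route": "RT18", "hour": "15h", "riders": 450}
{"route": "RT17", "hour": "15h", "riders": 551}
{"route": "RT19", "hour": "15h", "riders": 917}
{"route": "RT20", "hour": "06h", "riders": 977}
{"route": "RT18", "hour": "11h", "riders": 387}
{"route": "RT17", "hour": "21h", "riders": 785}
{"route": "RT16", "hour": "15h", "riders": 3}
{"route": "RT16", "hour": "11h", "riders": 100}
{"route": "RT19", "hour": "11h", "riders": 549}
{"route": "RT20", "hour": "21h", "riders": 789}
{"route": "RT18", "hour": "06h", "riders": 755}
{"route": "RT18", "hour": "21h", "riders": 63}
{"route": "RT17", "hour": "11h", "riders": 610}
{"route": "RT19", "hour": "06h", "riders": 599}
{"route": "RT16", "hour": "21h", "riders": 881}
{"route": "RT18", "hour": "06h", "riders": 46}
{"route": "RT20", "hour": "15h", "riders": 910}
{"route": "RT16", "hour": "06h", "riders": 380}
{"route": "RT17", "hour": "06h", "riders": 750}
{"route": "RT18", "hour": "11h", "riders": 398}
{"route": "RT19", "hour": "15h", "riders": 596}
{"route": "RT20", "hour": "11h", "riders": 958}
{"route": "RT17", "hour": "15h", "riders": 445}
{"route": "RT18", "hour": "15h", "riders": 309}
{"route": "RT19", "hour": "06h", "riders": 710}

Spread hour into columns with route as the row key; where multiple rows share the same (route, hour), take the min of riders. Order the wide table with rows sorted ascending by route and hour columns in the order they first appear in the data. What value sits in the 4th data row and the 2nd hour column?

599

With rows sorted ascending by route, row 4 is route=RT19. hour columns in first-appearance order: 11h, 06h, 21h, 15h; column 2 is 06h.
Long rows with route=RT19, hour=06h: min(599, 710) = 599.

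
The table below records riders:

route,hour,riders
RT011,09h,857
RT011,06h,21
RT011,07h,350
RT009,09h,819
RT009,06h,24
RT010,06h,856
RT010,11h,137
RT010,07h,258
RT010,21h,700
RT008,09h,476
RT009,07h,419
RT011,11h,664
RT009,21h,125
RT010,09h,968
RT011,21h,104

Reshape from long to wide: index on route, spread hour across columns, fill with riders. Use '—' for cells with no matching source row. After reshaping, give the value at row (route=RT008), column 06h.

—

No long-format row has route=RT008 and hour=06h, so the cell is —.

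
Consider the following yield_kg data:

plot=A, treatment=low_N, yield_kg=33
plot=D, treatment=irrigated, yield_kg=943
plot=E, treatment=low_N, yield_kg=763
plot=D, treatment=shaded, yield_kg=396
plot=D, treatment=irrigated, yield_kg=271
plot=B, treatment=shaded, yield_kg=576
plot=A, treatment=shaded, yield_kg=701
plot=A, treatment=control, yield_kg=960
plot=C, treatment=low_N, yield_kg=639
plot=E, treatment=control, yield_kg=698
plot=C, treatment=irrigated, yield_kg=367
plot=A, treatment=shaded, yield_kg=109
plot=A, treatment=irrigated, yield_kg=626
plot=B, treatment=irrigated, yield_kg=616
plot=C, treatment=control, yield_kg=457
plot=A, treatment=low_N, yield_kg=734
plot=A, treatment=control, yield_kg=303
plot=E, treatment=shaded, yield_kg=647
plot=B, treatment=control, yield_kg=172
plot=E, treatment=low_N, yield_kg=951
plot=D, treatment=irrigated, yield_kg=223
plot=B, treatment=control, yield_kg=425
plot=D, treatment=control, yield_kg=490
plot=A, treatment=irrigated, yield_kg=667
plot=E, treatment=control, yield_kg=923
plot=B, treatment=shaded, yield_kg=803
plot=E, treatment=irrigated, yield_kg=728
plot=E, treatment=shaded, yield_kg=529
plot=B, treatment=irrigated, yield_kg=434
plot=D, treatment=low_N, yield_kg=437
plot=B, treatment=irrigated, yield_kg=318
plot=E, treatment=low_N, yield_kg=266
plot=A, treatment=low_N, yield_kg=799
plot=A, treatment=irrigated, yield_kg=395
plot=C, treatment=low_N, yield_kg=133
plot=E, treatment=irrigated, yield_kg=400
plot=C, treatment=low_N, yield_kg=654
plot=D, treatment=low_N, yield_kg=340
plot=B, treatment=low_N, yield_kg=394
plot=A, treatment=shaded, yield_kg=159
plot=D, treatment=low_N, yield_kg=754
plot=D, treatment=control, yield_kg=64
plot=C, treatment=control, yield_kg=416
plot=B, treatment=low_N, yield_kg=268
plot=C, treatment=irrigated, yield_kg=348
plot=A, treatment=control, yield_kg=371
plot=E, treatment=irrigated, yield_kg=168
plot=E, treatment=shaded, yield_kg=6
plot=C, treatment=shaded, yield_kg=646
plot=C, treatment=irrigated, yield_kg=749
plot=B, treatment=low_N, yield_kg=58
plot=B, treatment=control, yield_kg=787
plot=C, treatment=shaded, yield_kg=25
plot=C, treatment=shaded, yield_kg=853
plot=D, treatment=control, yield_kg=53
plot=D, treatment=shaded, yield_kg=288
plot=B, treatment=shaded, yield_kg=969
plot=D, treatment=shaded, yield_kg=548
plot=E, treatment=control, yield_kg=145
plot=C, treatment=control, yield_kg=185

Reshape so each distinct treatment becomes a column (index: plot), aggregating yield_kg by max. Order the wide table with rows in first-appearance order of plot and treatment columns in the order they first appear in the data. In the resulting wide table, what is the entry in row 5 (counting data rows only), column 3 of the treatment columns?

With rows in first-appearance order of plot, row 5 is plot=C. treatment columns in first-appearance order: low_N, irrigated, shaded, control; column 3 is shaded.
Long rows with plot=C, treatment=shaded: max(646, 25, 853) = 853.

853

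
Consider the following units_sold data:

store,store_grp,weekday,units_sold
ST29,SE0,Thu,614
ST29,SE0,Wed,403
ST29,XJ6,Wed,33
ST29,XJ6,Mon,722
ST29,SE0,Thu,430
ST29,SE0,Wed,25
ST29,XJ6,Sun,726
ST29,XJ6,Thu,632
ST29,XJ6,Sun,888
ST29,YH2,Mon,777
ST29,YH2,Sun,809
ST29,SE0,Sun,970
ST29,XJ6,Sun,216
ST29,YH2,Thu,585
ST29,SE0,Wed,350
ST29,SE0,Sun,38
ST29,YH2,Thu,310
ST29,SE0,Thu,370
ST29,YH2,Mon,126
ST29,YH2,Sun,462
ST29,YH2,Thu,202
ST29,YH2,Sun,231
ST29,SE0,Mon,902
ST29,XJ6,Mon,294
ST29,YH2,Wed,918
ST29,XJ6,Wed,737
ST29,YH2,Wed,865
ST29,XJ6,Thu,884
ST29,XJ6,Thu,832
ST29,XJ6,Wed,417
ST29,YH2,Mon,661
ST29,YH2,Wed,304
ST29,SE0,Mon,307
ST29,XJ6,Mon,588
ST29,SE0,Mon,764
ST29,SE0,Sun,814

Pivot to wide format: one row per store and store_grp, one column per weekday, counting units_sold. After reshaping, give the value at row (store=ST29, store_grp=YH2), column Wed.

3

Rows with store=ST29, store_grp=YH2 and weekday=Wed: units_sold values are 918, 865, 304.
3 rows match — count = 3.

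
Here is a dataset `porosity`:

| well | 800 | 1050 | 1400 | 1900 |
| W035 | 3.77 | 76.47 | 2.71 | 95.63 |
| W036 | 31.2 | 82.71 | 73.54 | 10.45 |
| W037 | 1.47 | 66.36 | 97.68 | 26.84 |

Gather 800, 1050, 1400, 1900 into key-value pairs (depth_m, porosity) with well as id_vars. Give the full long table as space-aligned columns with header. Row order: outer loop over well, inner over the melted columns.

Each (well, column) pair becomes one row: 3 × 4 = 12 rows.
For example, (W035, 800) → porosity=3.77.

well  depth_m  porosity
W035  800      3.77    
W035  1050     76.47   
W035  1400     2.71    
W035  1900     95.63   
W036  800      31.2    
W036  1050     82.71   
W036  1400     73.54   
W036  1900     10.45   
W037  800      1.47    
W037  1050     66.36   
W037  1400     97.68   
W037  1900     26.84   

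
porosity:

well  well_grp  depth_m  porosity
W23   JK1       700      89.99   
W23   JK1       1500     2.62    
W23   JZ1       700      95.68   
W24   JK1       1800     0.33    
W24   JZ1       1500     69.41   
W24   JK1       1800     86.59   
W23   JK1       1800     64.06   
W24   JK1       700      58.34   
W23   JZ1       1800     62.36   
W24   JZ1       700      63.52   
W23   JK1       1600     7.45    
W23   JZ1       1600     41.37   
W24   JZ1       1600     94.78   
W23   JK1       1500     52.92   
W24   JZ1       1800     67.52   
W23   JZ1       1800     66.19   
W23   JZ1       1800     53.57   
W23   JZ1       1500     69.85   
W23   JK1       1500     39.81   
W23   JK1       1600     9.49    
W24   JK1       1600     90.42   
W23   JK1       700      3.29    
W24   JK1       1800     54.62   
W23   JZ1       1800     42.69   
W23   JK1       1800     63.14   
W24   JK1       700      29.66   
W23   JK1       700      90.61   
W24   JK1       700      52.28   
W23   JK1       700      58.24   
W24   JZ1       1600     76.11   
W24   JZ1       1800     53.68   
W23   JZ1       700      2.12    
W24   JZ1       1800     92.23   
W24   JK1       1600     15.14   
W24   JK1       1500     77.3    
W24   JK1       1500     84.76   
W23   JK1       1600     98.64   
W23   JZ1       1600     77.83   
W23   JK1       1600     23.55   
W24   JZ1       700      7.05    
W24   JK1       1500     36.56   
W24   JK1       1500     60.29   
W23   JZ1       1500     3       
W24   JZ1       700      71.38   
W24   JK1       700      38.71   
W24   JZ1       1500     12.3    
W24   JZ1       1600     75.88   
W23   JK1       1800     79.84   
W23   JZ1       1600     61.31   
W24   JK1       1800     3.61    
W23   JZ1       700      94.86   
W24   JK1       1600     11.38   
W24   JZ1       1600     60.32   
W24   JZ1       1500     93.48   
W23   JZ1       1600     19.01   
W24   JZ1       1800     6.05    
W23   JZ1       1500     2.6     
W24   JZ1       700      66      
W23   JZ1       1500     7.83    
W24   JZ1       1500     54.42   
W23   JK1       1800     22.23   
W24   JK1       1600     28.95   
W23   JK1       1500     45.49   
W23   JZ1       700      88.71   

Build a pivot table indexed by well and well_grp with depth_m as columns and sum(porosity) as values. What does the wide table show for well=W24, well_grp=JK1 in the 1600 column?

145.89

Rows with well=W24, well_grp=JK1 and depth_m=1600: porosity values are 90.42, 15.14, 11.38, 28.95.
90.42 + 15.14 + 11.38 + 28.95 = 145.89.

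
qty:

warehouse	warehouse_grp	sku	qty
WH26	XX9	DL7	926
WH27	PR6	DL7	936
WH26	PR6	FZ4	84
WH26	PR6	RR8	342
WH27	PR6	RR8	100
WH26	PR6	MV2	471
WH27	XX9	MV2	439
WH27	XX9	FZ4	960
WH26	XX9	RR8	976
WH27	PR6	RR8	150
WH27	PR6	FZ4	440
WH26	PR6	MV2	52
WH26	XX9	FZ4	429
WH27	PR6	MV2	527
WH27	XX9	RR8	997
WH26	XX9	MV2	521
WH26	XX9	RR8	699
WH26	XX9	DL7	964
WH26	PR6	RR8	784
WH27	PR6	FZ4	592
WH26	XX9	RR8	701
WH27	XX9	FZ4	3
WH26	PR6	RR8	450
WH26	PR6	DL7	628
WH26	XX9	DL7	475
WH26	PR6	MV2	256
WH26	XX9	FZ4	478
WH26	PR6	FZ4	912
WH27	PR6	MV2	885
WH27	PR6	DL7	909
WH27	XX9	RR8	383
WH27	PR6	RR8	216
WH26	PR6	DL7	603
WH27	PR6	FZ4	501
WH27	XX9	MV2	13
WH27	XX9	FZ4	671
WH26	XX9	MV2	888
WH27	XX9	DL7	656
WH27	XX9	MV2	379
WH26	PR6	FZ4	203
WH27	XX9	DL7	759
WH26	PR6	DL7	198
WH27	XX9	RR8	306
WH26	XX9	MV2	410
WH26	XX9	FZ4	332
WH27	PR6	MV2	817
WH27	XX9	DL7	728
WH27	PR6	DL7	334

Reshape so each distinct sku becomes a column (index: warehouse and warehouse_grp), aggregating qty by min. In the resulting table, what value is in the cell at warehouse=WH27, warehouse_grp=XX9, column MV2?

13

Rows with warehouse=WH27, warehouse_grp=XX9 and sku=MV2: qty values are 439, 13, 379.
min(439, 13, 379) = 13.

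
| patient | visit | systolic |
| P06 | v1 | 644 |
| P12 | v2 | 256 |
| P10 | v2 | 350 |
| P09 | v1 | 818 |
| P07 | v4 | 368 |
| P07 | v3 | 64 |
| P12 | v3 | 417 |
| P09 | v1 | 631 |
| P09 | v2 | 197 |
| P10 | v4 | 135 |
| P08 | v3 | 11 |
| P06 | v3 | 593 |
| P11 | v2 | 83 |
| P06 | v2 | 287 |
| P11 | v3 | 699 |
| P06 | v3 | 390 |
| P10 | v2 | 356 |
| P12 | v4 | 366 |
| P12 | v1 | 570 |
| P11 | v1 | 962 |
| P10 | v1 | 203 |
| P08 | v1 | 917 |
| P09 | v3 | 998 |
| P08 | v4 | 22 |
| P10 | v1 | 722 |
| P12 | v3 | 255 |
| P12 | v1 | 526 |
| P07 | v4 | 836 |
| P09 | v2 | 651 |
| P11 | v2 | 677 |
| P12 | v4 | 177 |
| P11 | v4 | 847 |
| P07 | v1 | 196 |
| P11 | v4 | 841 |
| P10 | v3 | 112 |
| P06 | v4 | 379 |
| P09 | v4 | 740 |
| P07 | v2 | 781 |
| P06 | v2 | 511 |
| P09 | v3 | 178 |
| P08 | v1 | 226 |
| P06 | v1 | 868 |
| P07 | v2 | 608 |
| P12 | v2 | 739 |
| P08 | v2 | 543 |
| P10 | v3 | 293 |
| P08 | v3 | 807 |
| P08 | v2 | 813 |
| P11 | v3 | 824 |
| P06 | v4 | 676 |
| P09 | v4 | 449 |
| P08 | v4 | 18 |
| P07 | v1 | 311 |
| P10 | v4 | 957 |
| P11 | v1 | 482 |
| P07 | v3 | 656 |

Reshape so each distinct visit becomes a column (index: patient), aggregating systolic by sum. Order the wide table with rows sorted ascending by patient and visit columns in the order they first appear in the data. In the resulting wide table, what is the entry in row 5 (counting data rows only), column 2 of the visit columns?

706

With rows sorted ascending by patient, row 5 is patient=P10. visit columns in first-appearance order: v1, v2, v4, v3; column 2 is v2.
Long rows with patient=P10, visit=v2: 350 + 356 = 706.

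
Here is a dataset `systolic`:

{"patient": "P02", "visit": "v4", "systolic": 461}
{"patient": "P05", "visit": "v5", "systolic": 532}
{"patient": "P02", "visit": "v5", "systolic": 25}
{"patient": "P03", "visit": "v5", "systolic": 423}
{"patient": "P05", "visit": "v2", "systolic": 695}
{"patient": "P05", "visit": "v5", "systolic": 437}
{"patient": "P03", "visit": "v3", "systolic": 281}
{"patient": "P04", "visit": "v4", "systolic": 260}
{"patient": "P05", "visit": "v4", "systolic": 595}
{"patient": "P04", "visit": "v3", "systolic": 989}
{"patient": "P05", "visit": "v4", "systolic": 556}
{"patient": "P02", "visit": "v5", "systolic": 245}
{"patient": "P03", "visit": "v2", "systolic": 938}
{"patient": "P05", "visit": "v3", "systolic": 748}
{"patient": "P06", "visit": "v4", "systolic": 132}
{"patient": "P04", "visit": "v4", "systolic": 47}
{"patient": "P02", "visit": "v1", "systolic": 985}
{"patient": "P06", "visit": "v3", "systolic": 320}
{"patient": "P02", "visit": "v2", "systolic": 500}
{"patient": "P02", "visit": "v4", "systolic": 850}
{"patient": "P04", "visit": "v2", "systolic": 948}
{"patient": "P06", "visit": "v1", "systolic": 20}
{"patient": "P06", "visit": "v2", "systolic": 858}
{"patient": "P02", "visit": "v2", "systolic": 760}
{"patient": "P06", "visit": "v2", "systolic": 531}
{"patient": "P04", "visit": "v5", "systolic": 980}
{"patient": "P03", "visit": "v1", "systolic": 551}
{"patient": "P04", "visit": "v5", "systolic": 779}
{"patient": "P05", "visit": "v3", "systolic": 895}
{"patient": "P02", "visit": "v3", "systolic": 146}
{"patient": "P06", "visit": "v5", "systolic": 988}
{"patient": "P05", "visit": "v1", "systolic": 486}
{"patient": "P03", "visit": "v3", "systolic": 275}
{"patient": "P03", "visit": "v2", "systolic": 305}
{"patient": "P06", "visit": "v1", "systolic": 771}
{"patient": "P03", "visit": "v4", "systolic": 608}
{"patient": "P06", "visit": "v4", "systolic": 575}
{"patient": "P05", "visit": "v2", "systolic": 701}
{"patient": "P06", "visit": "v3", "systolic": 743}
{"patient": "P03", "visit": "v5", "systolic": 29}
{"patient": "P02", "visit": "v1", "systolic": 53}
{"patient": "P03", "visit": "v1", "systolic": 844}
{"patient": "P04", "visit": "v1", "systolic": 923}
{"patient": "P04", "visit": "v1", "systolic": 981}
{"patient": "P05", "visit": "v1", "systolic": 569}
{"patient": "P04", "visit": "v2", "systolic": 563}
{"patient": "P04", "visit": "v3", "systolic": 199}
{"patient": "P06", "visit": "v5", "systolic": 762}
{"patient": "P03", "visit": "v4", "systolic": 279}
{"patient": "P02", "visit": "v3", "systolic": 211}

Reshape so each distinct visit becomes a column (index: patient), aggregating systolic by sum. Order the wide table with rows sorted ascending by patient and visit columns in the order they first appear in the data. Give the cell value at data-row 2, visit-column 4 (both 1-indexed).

With rows sorted ascending by patient, row 2 is patient=P03. visit columns in first-appearance order: v4, v5, v2, v3, v1; column 4 is v3.
Long rows with patient=P03, visit=v3: 281 + 275 = 556.

556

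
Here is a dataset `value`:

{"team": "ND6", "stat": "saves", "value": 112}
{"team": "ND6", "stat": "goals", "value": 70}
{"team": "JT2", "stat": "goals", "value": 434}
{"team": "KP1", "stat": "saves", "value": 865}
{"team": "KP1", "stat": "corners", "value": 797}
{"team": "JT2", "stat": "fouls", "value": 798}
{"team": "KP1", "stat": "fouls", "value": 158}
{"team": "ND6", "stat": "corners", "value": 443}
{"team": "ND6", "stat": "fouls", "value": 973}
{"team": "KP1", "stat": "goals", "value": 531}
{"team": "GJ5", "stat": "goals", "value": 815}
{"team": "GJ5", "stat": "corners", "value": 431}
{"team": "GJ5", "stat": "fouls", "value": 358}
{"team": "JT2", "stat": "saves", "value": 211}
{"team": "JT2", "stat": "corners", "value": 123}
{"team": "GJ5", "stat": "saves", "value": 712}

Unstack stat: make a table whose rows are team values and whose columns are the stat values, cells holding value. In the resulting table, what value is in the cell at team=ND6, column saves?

Wide layout: rows indexed by team, columns are the 4 distinct stat values (saves, goals, corners, fouls).
Cell (team=ND6, stat=saves) draws from the long row where team=ND6 and stat=saves, which has value=112.

112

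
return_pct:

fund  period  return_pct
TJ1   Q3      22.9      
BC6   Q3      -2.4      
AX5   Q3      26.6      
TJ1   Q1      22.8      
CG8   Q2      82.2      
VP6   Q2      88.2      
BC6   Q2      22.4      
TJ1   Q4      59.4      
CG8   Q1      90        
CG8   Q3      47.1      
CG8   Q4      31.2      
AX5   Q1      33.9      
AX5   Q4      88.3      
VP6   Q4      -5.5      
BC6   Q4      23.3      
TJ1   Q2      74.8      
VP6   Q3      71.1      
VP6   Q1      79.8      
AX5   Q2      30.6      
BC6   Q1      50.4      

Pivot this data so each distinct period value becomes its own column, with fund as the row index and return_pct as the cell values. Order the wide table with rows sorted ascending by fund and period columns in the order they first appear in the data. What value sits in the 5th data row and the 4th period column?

With rows sorted ascending by fund, row 5 is fund=VP6. period columns in first-appearance order: Q3, Q1, Q2, Q4; column 4 is Q4.
Long rows with fund=VP6, period=Q4: return_pct = -5.5.

-5.5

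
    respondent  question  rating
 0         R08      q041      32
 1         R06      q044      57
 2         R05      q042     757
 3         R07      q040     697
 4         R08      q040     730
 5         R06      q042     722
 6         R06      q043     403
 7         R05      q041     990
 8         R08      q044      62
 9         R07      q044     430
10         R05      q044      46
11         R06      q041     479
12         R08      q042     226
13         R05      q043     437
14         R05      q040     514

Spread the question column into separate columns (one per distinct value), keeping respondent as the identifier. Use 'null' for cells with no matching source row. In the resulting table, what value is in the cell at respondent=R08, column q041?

32

The long row with respondent=R08, question=q041 has rating=32.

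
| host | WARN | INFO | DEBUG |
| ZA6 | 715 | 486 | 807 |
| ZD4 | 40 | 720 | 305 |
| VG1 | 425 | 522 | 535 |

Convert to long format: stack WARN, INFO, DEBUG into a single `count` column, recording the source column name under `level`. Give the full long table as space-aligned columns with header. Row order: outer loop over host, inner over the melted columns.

Each (host, column) pair becomes one row: 3 × 3 = 9 rows.
For example, (ZA6, WARN) → count=715.

host  level  count
ZA6   WARN   715  
ZA6   INFO   486  
ZA6   DEBUG  807  
ZD4   WARN   40   
ZD4   INFO   720  
ZD4   DEBUG  305  
VG1   WARN   425  
VG1   INFO   522  
VG1   DEBUG  535  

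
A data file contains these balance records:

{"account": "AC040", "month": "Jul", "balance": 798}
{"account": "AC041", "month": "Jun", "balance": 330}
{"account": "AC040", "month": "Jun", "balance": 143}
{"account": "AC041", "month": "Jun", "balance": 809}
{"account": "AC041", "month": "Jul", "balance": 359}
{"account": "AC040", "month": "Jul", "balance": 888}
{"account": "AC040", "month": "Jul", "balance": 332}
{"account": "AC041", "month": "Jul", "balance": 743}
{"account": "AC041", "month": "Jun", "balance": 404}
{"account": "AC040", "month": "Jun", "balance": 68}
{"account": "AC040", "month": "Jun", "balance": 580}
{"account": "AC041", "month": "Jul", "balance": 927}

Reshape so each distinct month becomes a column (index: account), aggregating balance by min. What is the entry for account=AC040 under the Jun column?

Rows with account=AC040 and month=Jun: balance values are 143, 68, 580.
min(143, 68, 580) = 68.

68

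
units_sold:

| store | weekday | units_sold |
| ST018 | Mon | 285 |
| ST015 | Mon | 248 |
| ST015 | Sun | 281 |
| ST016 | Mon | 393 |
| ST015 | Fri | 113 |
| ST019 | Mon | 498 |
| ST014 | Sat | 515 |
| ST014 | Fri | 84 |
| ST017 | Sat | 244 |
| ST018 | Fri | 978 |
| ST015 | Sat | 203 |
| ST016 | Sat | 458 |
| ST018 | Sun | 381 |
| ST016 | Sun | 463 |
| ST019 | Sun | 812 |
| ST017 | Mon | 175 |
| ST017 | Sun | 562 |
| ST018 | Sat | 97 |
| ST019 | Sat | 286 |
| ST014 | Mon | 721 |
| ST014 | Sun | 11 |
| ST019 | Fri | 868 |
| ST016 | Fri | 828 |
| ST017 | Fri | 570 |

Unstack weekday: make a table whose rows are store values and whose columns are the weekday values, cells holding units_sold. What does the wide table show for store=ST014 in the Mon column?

Wide layout: rows indexed by store, columns are the 4 distinct weekday values (Mon, Sun, Fri, Sat).
Cell (store=ST014, weekday=Mon) draws from the long row where store=ST014 and weekday=Mon, which has units_sold=721.

721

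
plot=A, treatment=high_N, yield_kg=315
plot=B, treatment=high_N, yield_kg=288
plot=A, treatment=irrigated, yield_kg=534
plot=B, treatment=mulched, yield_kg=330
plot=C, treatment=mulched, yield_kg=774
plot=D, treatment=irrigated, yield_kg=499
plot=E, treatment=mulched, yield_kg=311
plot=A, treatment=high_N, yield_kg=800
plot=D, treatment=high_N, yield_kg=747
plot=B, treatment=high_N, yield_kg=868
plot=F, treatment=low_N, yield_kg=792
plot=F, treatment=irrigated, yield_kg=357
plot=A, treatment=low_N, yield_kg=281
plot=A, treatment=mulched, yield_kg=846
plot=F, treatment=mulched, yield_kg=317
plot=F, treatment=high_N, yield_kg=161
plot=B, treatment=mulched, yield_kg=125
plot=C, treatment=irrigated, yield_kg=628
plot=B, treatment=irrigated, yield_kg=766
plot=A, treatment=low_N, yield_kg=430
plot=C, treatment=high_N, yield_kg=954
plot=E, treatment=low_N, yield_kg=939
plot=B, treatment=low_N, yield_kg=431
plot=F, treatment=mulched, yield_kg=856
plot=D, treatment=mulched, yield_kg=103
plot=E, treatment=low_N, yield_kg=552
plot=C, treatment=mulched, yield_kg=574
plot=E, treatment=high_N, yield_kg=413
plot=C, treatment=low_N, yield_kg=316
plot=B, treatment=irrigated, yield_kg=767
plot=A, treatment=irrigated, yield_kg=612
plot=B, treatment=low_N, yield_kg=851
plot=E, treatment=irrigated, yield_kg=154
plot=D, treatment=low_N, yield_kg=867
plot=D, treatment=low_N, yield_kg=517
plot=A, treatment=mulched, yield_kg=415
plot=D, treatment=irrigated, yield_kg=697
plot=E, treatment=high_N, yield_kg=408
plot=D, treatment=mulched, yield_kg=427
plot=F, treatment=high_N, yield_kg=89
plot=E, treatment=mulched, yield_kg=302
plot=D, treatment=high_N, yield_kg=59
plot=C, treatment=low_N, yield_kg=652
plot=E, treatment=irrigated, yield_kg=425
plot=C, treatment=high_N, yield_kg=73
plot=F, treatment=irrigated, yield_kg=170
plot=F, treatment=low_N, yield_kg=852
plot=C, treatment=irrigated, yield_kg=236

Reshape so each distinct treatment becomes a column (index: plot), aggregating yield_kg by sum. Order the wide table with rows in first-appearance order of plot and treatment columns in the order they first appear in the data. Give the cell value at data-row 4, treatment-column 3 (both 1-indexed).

530

With rows in first-appearance order of plot, row 4 is plot=D. treatment columns in first-appearance order: high_N, irrigated, mulched, low_N; column 3 is mulched.
Long rows with plot=D, treatment=mulched: 103 + 427 = 530.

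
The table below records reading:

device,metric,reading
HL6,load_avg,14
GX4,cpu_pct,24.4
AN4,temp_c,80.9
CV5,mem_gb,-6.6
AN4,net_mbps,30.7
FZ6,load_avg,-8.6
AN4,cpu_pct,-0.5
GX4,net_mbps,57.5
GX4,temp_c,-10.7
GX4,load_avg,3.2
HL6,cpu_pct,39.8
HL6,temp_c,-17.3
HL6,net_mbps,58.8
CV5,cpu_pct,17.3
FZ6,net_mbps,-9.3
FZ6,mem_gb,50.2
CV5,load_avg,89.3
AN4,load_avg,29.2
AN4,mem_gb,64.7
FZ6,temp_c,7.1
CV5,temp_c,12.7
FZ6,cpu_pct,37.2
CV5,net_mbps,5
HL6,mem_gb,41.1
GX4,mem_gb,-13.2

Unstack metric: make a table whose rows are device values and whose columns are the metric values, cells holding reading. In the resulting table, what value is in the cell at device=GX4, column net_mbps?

Wide layout: rows indexed by device, columns are the 5 distinct metric values (load_avg, cpu_pct, temp_c, mem_gb, net_mbps).
Cell (device=GX4, metric=net_mbps) draws from the long row where device=GX4 and metric=net_mbps, which has reading=57.5.

57.5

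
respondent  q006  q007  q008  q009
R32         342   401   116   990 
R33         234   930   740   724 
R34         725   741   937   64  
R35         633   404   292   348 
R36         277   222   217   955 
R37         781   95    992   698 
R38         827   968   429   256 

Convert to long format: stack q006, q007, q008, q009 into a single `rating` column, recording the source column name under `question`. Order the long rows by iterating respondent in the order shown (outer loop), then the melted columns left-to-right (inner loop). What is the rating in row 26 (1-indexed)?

968

28 rows total (7 × 4). Row 26: index ⌊(26-1)/4⌋ = 6 into respondent → R38; (26-1) mod 4 = 1 into the melted columns → q007.
So row 26 is (R38, q007, 968); rating = 968.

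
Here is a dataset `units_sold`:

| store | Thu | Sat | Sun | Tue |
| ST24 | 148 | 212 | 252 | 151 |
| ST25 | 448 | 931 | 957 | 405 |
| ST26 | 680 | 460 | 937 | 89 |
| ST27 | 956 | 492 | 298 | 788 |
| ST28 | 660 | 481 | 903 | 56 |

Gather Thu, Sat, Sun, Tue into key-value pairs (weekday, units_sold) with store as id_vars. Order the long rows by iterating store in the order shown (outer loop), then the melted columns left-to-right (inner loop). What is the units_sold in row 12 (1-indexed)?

89

20 rows total (5 × 4). Row 12: index ⌊(12-1)/4⌋ = 2 into store → ST26; (12-1) mod 4 = 3 into the melted columns → Tue.
So row 12 is (ST26, Tue, 89); units_sold = 89.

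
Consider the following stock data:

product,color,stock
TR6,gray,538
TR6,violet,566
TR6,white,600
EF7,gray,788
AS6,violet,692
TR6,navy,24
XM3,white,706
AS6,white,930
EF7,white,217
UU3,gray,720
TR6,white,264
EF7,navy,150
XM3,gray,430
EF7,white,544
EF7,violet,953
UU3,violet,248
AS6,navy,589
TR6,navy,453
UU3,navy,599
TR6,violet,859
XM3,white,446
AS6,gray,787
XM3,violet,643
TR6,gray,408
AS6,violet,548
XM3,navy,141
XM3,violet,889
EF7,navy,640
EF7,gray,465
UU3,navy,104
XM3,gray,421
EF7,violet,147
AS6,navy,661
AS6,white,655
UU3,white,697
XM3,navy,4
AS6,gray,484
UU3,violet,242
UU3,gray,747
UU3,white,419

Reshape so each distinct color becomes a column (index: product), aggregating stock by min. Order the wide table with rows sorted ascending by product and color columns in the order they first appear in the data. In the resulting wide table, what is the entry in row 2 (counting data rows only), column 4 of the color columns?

150

With rows sorted ascending by product, row 2 is product=EF7. color columns in first-appearance order: gray, violet, white, navy; column 4 is navy.
Long rows with product=EF7, color=navy: min(150, 640) = 150.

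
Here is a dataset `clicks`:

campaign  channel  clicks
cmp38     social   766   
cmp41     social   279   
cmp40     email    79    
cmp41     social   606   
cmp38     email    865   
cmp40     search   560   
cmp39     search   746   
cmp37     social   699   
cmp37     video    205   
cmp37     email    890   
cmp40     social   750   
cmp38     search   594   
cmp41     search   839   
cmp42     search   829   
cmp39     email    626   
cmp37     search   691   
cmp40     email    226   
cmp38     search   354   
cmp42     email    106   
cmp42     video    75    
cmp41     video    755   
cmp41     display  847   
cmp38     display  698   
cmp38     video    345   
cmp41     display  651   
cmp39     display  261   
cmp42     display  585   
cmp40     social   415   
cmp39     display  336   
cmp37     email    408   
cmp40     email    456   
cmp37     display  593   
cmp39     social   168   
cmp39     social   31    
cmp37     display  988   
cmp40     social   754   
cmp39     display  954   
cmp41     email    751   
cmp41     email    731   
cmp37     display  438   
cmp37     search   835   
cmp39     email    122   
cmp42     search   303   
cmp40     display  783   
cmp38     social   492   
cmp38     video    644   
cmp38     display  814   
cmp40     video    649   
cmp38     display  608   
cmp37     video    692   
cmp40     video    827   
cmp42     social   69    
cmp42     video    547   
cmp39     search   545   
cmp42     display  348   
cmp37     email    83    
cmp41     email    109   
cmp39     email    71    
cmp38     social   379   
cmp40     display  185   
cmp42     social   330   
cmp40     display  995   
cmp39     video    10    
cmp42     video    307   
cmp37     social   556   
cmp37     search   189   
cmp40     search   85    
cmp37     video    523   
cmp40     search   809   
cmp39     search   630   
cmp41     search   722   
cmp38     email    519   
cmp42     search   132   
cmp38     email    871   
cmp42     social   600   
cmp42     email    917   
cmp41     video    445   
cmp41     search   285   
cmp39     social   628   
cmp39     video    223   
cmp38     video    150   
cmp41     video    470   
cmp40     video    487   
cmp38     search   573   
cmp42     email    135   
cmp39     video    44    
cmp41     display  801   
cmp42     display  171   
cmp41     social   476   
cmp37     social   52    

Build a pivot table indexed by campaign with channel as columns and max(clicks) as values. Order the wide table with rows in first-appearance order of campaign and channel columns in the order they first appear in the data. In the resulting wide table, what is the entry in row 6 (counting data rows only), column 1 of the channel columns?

With rows in first-appearance order of campaign, row 6 is campaign=cmp42. channel columns in first-appearance order: social, email, search, video, display; column 1 is social.
Long rows with campaign=cmp42, channel=social: max(69, 330, 600) = 600.

600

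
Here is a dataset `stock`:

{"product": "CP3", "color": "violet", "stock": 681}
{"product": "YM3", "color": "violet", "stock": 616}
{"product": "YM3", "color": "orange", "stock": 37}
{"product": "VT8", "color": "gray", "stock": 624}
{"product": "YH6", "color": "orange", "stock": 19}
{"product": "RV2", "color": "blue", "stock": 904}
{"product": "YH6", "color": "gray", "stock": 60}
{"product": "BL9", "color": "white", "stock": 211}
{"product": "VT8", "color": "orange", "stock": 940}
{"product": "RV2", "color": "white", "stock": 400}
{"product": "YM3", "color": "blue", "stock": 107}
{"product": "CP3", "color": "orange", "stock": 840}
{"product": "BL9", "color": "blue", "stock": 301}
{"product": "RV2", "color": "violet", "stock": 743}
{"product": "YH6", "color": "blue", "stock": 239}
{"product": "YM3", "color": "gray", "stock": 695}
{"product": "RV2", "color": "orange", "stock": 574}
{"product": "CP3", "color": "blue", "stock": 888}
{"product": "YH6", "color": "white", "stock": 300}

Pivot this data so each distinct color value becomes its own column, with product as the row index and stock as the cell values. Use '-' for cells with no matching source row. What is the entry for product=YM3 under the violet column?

616

The long row with product=YM3, color=violet has stock=616.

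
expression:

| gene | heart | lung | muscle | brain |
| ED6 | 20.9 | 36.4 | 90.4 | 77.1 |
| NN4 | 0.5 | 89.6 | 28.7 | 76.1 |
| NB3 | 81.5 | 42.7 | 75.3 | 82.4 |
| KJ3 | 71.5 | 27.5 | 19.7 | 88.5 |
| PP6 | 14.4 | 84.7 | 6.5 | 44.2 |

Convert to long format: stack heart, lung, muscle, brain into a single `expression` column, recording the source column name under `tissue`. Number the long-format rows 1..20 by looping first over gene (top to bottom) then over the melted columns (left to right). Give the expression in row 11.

75.3

20 rows total (5 × 4). Row 11: index ⌊(11-1)/4⌋ = 2 into gene → NB3; (11-1) mod 4 = 2 into the melted columns → muscle.
So row 11 is (NB3, muscle, 75.3); expression = 75.3.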